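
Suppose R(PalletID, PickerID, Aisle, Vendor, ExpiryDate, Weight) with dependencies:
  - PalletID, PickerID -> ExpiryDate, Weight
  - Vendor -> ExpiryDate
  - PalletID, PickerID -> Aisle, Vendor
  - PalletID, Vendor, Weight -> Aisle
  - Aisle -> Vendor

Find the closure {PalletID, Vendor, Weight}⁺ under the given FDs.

{Aisle, ExpiryDate, PalletID, Vendor, Weight}

Start with {PalletID, Vendor, Weight}.
Vendor -> ExpiryDate applies; add {ExpiryDate} → now {ExpiryDate, PalletID, Vendor, Weight}.
PalletID, Vendor, Weight -> Aisle applies; add {Aisle} → now {Aisle, ExpiryDate, PalletID, Vendor, Weight}.
No further FD applies.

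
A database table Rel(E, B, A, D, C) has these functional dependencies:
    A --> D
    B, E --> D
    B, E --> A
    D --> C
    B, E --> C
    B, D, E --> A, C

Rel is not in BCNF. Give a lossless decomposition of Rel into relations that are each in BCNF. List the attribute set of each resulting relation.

{A, B, E}; {A, D}; {C, D}

Candidate key of the original relation: {B, E}.
Within {A, B, C, D, E}: {A}⁺ ∩ {A, B, C, D, E} = {A, C, D}, not the whole set, so A --> C, D violates BCNF; decompose into {A, C, D} and {A, B, E}.
Within {A, C, D}: {D}⁺ ∩ {A, C, D} = {C, D}, not the whole set, so D --> C violates BCNF; decompose into {C, D} and {A, D}.
{C, D} is in BCNF.
{A, D} is in BCNF.
{A, B, E} is in BCNF.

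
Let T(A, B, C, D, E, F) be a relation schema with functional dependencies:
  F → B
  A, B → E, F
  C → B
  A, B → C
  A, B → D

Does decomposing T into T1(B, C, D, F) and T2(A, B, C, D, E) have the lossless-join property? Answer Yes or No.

Common attributes: {B, C, D}; their closure is {B, C, D}.
Neither T1 nor T2 is contained in that closure, so the decomposition is lossy.

No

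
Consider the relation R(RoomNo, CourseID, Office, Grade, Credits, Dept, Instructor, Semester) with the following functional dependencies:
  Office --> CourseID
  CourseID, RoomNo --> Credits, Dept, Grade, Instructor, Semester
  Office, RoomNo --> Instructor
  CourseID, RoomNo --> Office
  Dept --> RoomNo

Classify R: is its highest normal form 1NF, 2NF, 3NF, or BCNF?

3NF

Candidate keys: {CourseID, Dept}, {CourseID, RoomNo}, {Dept, Office}, {Office, RoomNo}. Prime attributes: {CourseID, Dept, Office, RoomNo}.
Office --> CourseID: {Office}⁺ = {CourseID, Office}, which is not all of the attributes, so the left side is not a superkey — BCNF is violated.
Since {CourseID} ⊆ prime attributes and every other non-superkey FD also has a prime right side, the schema is in 3NF.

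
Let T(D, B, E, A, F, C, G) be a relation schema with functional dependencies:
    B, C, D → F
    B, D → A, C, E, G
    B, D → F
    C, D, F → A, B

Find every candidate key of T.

{B, D}, {C, D, F}

{D} never appears on the right of any FD, so every key must include it.
Closure of {B, D} is {A, B, C, D, E, F, G}, the whole schema; {B, D} is a candidate key.
Closure of {C, D, F} is {A, B, C, D, E, F, G}, the whole schema; {C, D, F} is a candidate key.
Any other superkey properly contains one of these, so there are no further candidate keys.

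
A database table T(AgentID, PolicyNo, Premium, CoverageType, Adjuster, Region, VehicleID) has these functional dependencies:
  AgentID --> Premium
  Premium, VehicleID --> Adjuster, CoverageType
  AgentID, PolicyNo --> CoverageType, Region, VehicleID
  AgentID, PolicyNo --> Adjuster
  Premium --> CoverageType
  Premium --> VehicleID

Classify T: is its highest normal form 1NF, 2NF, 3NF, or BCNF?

1NF

Candidate key: {AgentID, PolicyNo}. Prime attributes: {AgentID, PolicyNo}.
AgentID --> Premium breaks BCNF: {AgentID}⁺ = {Adjuster, AgentID, CoverageType, Premium, VehicleID}, so {AgentID} is not a superkey.
Because {Premium} is non-prime and the left side of AgentID --> Premium is not a superkey, the relation is not in 3NF.
Since {AgentID} ⊂ {AgentID, PolicyNo} and {AgentID}⁺ ⊇ {Adjuster, CoverageType, Premium, VehicleID} with {Adjuster, CoverageType, Premium, VehicleID} non-prime, there is a partial dependency; 2NF fails.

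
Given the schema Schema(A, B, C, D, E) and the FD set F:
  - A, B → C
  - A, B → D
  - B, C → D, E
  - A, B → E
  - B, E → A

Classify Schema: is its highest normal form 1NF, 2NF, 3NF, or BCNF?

Candidate keys: {A, B}, {B, C}, {B, E}. Prime attributes: {A, B, C, E}.
Every FD has a superkey on the left, so the relation is in BCNF.

BCNF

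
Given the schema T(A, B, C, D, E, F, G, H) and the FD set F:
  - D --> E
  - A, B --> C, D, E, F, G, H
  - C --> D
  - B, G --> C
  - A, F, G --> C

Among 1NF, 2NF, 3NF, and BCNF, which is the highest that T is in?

2NF

Candidate key: {A, B}. Prime attributes: {A, B}.
D --> E breaks BCNF: {D}⁺ = {D, E}, so {D} is not a superkey.
D --> E has non-prime {E} on the right and a non-superkey on the left, so 3NF fails.
Checking every proper subset of each key, none determines a non-prime attribute — 2NF is satisfied.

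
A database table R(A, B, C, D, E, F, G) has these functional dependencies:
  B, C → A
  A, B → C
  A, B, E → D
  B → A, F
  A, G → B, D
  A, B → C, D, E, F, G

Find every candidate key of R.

{B} is a candidate key since {B}⁺ = {A, B, C, D, E, F, G} covers every attribute.
{A, G} is a candidate key since {A, G}⁺ = {A, B, C, D, E, F, G} covers every attribute.
These are minimal and exhaustive — every other superkey contains one of them.

{A, G}, {B}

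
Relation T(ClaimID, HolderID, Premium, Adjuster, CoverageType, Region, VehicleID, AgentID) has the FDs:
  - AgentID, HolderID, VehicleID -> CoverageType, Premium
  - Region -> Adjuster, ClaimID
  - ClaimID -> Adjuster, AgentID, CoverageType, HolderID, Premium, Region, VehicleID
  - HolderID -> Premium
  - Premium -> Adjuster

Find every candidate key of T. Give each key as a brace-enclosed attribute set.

{ClaimID}, {Region}

{ClaimID}⁺ = {Adjuster, AgentID, ClaimID, CoverageType, HolderID, Premium, Region, VehicleID}, which is every attribute, so {ClaimID} is a candidate key.
{Region}⁺ = {Adjuster, AgentID, ClaimID, CoverageType, HolderID, Premium, Region, VehicleID}, which is every attribute, so {Region} is a candidate key.
Any other superkey properly contains one of these, so there are no further candidate keys.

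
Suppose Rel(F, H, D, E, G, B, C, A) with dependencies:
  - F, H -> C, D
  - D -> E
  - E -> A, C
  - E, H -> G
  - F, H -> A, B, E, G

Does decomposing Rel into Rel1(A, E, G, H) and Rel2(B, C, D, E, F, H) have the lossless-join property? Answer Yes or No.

Yes

Rel1 ∩ Rel2 = {E, H}; its closure under F is {A, C, E, G, H}.
Rel1 is contained in that closure, so Rel1 ∩ Rel2 -> Rel1 holds and the join is lossless.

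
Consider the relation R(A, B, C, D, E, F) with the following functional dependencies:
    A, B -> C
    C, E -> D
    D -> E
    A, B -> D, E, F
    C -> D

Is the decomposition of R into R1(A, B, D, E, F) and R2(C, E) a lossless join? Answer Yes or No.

No

R1 ∩ R2 = {E}; its closure under F is {E}.
The closure covers neither R1 nor R2 entirely; the join is not lossless.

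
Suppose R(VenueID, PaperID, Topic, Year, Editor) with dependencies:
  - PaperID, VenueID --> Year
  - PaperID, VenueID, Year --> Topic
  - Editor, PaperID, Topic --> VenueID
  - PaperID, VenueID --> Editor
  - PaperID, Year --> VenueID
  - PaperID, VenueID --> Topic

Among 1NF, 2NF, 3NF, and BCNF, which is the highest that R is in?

BCNF

Candidate keys: {Editor, PaperID, Topic}, {PaperID, VenueID}, {PaperID, Year}. Prime attributes: {Editor, PaperID, Topic, VenueID, Year}.
The left-hand side of every FD is a superkey, so BCNF is satisfied.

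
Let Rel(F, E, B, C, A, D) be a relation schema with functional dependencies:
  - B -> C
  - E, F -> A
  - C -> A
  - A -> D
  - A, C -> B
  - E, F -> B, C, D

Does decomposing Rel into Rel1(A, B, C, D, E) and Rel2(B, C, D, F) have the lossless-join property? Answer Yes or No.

No

Rel1 ∩ Rel2 = {B, C, D}; its closure under F is {A, B, C, D}.
Neither Rel1 nor Rel2 is contained in that closure, so the decomposition is lossy.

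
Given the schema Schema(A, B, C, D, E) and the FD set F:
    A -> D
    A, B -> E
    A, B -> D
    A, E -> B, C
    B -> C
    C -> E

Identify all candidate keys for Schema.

No FD produces {A}, so it must be in every candidate key.
{A, B}⁺ = {A, B, C, D, E} — all of the relation — so {A, B} is a candidate key.
{A, C}⁺ = {A, B, C, D, E} — all of the relation — so {A, C} is a candidate key.
{A, E}⁺ = {A, B, C, D, E} — all of the relation — so {A, E} is a candidate key.
These are minimal and exhaustive — every other superkey contains one of them.

{A, B}, {A, C}, {A, E}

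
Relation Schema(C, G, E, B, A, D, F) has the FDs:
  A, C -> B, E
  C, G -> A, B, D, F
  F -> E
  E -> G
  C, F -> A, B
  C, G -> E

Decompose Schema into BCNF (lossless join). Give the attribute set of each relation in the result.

{A, B, C, D, F}; {E, F}; {E, G}

Candidate keys of the original relation: {A, C}, {C, E}, {C, F}, {C, G}.
{A, B, C, D, E, F, G}: {F} determines {E, F, G} here but is not a superkey — split on F -> E, G, giving {E, F, G} and {A, B, C, D, F}.
{E, F, G}: {E} determines {E, G} here but is not a superkey — split on E -> G, giving {E, G} and {E, F}.
{E, G}: every determinant is a superkey — BCNF.
{E, F}: every determinant is a superkey — BCNF.
{A, B, C, D, F}: every determinant is a superkey — BCNF.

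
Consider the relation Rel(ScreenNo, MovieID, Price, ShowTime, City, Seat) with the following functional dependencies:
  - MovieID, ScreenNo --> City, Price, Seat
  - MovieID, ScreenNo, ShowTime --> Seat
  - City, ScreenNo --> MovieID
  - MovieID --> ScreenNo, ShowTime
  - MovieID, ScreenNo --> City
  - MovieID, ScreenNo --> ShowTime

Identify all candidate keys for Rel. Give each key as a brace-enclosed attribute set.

Closure of {MovieID} is {City, MovieID, Price, ScreenNo, Seat, ShowTime}, the whole schema; {MovieID} is a candidate key.
Closure of {City, ScreenNo} is {City, MovieID, Price, ScreenNo, Seat, ShowTime}, the whole schema; {City, ScreenNo} is a candidate key.
No proper subset of any of these is a key, and no other minimal superkey exists.

{City, ScreenNo}, {MovieID}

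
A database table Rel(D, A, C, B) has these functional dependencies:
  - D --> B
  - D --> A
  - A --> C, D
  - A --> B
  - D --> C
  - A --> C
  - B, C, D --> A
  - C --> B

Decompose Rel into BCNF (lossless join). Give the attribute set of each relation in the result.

{A, C, D}; {B, C}

Candidate keys of the original relation: {A}, {D}.
{A, B, C, D}: {C} determines {B, C} here but is not a superkey — split on C --> B, giving {B, C} and {A, C, D}.
{B, C} is in BCNF.
{A, C, D} is in BCNF.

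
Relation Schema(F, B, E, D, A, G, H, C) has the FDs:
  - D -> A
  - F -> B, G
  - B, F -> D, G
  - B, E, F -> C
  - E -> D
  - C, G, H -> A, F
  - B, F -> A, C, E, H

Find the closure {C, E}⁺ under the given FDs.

{A, C, D, E}

Start with {C, E}.
E -> D applies; add {D} → now {C, D, E}.
D -> A applies; add {A} → now {A, C, D, E}.
No further FD applies.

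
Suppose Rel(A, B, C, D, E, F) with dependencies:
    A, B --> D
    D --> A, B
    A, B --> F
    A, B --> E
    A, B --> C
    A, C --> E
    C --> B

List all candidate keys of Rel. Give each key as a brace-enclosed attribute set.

{A, B}, {A, C}, {D}

{D} is a candidate key since {D}⁺ = {A, B, C, D, E, F} covers every attribute.
{A, B} is a candidate key since {A, B}⁺ = {A, B, C, D, E, F} covers every attribute.
{A, C} is a candidate key since {A, C}⁺ = {A, B, C, D, E, F} covers every attribute.
Any other superkey properly contains one of these, so there are no further candidate keys.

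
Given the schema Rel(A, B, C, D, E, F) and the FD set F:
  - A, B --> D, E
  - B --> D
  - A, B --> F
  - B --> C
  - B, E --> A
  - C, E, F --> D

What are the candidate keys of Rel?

{B} never appears on the right of any FD, so every key must include it.
Closure of {A, B} is {A, B, C, D, E, F}, the whole schema; {A, B} is a candidate key.
Closure of {B, E} is {A, B, C, D, E, F}, the whole schema; {B, E} is a candidate key.
Any other superkey properly contains one of these, so there are no further candidate keys.

{A, B}, {B, E}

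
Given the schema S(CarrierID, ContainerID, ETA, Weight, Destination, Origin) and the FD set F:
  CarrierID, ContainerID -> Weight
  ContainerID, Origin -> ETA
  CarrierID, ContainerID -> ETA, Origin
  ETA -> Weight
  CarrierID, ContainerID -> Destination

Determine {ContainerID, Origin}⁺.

Start with {ContainerID, Origin}.
ContainerID, Origin -> ETA applies; add {ETA} → now {ContainerID, ETA, Origin}.
ETA -> Weight applies; add {Weight} → now {ContainerID, ETA, Origin, Weight}.
No further FD applies.

{ContainerID, ETA, Origin, Weight}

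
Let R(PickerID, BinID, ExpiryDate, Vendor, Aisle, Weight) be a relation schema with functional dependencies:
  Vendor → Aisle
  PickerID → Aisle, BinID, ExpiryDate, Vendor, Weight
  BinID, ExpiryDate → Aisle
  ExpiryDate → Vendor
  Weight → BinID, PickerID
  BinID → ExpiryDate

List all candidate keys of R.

{PickerID}⁺ = {Aisle, BinID, ExpiryDate, PickerID, Vendor, Weight}, which is every attribute, so {PickerID} is a candidate key.
{Weight}⁺ = {Aisle, BinID, ExpiryDate, PickerID, Vendor, Weight}, which is every attribute, so {Weight} is a candidate key.
No proper subset of any of these is a key, and no other minimal superkey exists.

{PickerID}, {Weight}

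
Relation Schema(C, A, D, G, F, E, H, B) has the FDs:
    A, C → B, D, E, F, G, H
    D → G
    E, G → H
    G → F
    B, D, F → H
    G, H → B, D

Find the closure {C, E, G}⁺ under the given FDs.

Start with {C, E, G}.
E, G → H applies; add {H} → now {C, E, G, H}.
G → F applies; add {F} → now {C, E, F, G, H}.
G, H → B, D applies; add {B, D} → now {B, C, D, E, F, G, H}.
No further FD applies.

{B, C, D, E, F, G, H}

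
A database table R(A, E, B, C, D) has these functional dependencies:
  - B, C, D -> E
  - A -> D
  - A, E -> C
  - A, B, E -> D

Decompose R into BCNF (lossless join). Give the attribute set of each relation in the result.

Candidate keys of the original relation: {A, B, C}, {A, B, E}.
In {A, B, C, D, E}, {B, C, D} is not a superkey ({B, C, D}⁺ restricted to this set is {B, C, D, E}), so split on B, C, D -> E into {B, C, D, E} and {A, B, C, D}.
{B, C, D, E} has no BCNF violation.
In {A, B, C, D}, {A} is not a superkey ({A}⁺ restricted to this set is {A, D}), so split on A -> D into {A, D} and {A, B, C}.
{A, D} has no BCNF violation.
{A, B, C} has no BCNF violation.

{A, B, C}; {A, D}; {B, C, D, E}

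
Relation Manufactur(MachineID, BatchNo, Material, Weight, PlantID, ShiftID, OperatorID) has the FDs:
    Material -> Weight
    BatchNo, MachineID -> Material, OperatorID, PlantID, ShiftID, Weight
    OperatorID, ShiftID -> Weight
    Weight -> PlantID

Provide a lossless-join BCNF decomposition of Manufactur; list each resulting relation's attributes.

{BatchNo, MachineID, Material, OperatorID, ShiftID}; {Material, Weight}; {PlantID, Weight}

Candidate key of the original relation: {BatchNo, MachineID}.
Within {BatchNo, MachineID, Material, OperatorID, PlantID, ShiftID, Weight}: {Material}⁺ ∩ {BatchNo, MachineID, Material, OperatorID, PlantID, ShiftID, Weight} = {Material, PlantID, Weight}, not the whole set, so Material -> PlantID, Weight violates BCNF; decompose into {Material, PlantID, Weight} and {BatchNo, MachineID, Material, OperatorID, ShiftID}.
Within {Material, PlantID, Weight}: {Weight}⁺ ∩ {Material, PlantID, Weight} = {PlantID, Weight}, not the whole set, so Weight -> PlantID violates BCNF; decompose into {PlantID, Weight} and {Material, Weight}.
{PlantID, Weight} has no BCNF violation.
{Material, Weight} has no BCNF violation.
{BatchNo, MachineID, Material, OperatorID, ShiftID} has no BCNF violation.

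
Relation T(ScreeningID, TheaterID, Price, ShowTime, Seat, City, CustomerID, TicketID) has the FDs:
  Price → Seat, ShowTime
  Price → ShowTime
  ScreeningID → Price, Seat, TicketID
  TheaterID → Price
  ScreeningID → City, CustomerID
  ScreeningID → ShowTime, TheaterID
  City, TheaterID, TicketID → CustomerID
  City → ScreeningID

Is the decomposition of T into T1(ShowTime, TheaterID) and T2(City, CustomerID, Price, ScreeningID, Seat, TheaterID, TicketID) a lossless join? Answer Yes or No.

T1 ∩ T2 = {TheaterID}; its closure under F is {Price, Seat, ShowTime, TheaterID}.
Since T1 ⊆ {Price, Seat, ShowTime, TheaterID}, the intersection is a superkey of T1; the decomposition is lossless.

Yes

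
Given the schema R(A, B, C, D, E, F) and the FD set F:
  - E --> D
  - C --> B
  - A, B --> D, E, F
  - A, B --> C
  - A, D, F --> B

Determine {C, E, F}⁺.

{B, C, D, E, F}

Start with {C, E, F}.
E --> D applies; add {D} → now {C, D, E, F}.
C --> B applies; add {B} → now {B, C, D, E, F}.
No further FD applies.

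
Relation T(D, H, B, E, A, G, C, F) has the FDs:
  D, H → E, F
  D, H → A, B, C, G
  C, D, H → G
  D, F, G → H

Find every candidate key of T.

{D, F, G}, {D, H}

No FD produces {D}, so it must be in every candidate key.
{D, H}⁺ = {A, B, C, D, E, F, G, H} — all of the relation — so {D, H} is a candidate key.
{D, F, G}⁺ = {A, B, C, D, E, F, G, H} — all of the relation — so {D, F, G} is a candidate key.
These are minimal and exhaustive — every other superkey contains one of them.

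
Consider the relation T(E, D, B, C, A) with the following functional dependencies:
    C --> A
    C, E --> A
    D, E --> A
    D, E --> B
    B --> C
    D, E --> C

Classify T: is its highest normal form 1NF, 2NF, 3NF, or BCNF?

2NF

Candidate key: {D, E}. Prime attributes: {D, E}.
For C --> A we have {C}⁺ = {A, C}; {C} is not a superkey, so BCNF fails.
C --> A determines the non-prime attribute {A} from a non-superkey — 3NF is violated.
No proper subset of a key has a non-prime attribute in its closure, so there is no partial dependency; 2NF holds.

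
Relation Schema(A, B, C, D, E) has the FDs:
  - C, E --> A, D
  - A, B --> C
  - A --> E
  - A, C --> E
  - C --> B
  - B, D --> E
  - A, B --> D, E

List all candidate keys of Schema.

{A, B}⁺ = {A, B, C, D, E} — all of the relation — so {A, B} is a candidate key.
{A, C}⁺ = {A, B, C, D, E} — all of the relation — so {A, C} is a candidate key.
{C, D}⁺ = {A, B, C, D, E} — all of the relation — so {C, D} is a candidate key.
{C, E}⁺ = {A, B, C, D, E} — all of the relation — so {C, E} is a candidate key.
Any other superkey properly contains one of these, so there are no further candidate keys.

{A, B}, {A, C}, {C, D}, {C, E}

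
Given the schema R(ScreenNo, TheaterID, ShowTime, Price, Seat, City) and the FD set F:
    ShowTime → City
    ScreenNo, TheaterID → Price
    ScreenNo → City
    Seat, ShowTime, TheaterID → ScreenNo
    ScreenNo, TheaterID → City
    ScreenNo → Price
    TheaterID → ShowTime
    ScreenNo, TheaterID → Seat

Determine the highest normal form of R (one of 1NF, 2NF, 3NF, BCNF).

Candidate keys: {ScreenNo, TheaterID}, {Seat, TheaterID}. Prime attributes: {ScreenNo, Seat, TheaterID}.
ShowTime → City: {ShowTime}⁺ = {City, ShowTime}, which is not all of the attributes, so the left side is not a superkey — BCNF is violated.
ShowTime → City determines the non-prime attribute {City} from a non-superkey — 3NF is violated.
{ScreenNo} is a proper subset of the key {ScreenNo, TheaterID}, and {ScreenNo}⁺ contains the non-prime attributes {City, Price} — a partial dependency, so 2NF is violated.

1NF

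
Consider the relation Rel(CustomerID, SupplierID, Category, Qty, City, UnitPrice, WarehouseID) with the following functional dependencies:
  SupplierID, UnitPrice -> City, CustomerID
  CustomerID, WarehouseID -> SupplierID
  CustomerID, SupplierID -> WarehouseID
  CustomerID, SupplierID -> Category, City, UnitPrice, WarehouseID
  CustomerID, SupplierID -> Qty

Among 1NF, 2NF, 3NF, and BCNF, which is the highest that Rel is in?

BCNF

Candidate keys: {CustomerID, SupplierID}, {CustomerID, WarehouseID}, {SupplierID, UnitPrice}. Prime attributes: {CustomerID, SupplierID, UnitPrice, WarehouseID}.
Every FD has a superkey on the left, so the relation is in BCNF.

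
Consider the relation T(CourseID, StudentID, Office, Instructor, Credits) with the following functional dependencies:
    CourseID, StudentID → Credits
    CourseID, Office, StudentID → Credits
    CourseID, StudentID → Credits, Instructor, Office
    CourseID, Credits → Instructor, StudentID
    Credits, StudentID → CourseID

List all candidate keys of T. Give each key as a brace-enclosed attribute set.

{CourseID, Credits}, {CourseID, StudentID}, {Credits, StudentID}

{CourseID, Credits}⁺ = {CourseID, Credits, Instructor, Office, StudentID}, which is every attribute, so {CourseID, Credits} is a candidate key.
{CourseID, StudentID}⁺ = {CourseID, Credits, Instructor, Office, StudentID}, which is every attribute, so {CourseID, StudentID} is a candidate key.
{Credits, StudentID}⁺ = {CourseID, Credits, Instructor, Office, StudentID}, which is every attribute, so {Credits, StudentID} is a candidate key.
These are minimal and exhaustive — every other superkey contains one of them.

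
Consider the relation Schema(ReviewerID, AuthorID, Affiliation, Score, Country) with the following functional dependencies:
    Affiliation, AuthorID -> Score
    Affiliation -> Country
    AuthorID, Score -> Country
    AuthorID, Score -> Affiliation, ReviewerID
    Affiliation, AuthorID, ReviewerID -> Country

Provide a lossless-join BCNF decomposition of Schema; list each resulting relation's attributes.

Candidate keys of the original relation: {Affiliation, AuthorID}, {AuthorID, Score}.
In {Affiliation, AuthorID, Country, ReviewerID, Score}, {Affiliation} is not a superkey ({Affiliation}⁺ restricted to this set is {Affiliation, Country}), so split on Affiliation -> Country into {Affiliation, Country} and {Affiliation, AuthorID, ReviewerID, Score}.
{Affiliation, Country}: every determinant is a superkey — BCNF.
{Affiliation, AuthorID, ReviewerID, Score}: every determinant is a superkey — BCNF.

{Affiliation, AuthorID, ReviewerID, Score}; {Affiliation, Country}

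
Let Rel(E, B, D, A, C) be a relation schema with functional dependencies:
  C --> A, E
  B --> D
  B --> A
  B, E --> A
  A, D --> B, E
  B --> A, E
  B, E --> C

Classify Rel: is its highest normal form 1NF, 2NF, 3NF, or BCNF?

Candidate keys: {A, D}, {B}, {C, D}. Prime attributes: {A, B, C, D}.
C --> A, E breaks BCNF: {C}⁺ = {A, C, E}, so {C} is not a superkey.
C --> A, E determines the non-prime attribute {E} from a non-superkey — 3NF is violated.
The proper key subset {C} of {C, D} determines non-prime {E}, so the relation is not even in 2NF.

1NF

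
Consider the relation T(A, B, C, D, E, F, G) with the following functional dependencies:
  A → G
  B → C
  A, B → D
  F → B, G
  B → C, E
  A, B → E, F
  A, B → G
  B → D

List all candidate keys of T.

{A} never appears on the right of any FD, so every key must include it.
{A, B}⁺ = {A, B, C, D, E, F, G}, which is every attribute, so {A, B} is a candidate key.
{A, F}⁺ = {A, B, C, D, E, F, G}, which is every attribute, so {A, F} is a candidate key.
No proper subset of any of these is a key, and no other minimal superkey exists.

{A, B}, {A, F}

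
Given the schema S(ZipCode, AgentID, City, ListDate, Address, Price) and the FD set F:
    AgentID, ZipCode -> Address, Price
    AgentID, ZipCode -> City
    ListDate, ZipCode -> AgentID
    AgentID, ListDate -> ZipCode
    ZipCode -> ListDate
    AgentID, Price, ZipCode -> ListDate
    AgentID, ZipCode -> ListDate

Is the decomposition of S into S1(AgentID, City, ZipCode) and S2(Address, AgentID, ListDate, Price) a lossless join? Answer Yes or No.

No

Common attributes: {AgentID}; their closure is {AgentID}.
Neither S1 nor S2 is contained in that closure, so the decomposition is lossy.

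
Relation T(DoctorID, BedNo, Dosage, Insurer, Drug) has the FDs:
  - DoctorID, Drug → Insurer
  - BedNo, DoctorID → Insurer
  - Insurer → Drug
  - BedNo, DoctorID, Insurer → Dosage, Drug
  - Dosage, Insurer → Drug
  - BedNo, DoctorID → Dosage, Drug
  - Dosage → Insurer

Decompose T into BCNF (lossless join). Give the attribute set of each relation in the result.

Candidate key of the original relation: {BedNo, DoctorID}.
Within {BedNo, DoctorID, Dosage, Drug, Insurer}: {DoctorID, Drug}⁺ ∩ {BedNo, DoctorID, Dosage, Drug, Insurer} = {DoctorID, Drug, Insurer}, not the whole set, so DoctorID, Drug → Insurer violates BCNF; decompose into {DoctorID, Drug, Insurer} and {BedNo, DoctorID, Dosage, Drug}.
Within {DoctorID, Drug, Insurer}: {Insurer}⁺ ∩ {DoctorID, Drug, Insurer} = {Drug, Insurer}, not the whole set, so Insurer → Drug violates BCNF; decompose into {Drug, Insurer} and {DoctorID, Insurer}.
{Drug, Insurer} has no BCNF violation.
{DoctorID, Insurer} has no BCNF violation.
Within {BedNo, DoctorID, Dosage, Drug}: {Dosage}⁺ ∩ {BedNo, DoctorID, Dosage, Drug} = {Dosage, Drug}, not the whole set, so Dosage → Drug violates BCNF; decompose into {Dosage, Drug} and {BedNo, DoctorID, Dosage}.
{Dosage, Drug} has no BCNF violation.
{BedNo, DoctorID, Dosage} has no BCNF violation.

{BedNo, DoctorID, Dosage}; {DoctorID, Insurer}; {Dosage, Drug}; {Drug, Insurer}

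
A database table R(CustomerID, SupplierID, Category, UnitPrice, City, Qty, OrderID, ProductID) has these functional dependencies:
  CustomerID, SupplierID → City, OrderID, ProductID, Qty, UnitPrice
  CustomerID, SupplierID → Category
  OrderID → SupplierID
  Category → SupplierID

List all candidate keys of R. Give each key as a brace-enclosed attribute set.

Attributes never on any right-hand side: {CustomerID} — every candidate key must contain it.
Closure of {Category, CustomerID} is {Category, City, CustomerID, OrderID, ProductID, Qty, SupplierID, UnitPrice}, the whole schema; {Category, CustomerID} is a candidate key.
Closure of {CustomerID, OrderID} is {Category, City, CustomerID, OrderID, ProductID, Qty, SupplierID, UnitPrice}, the whole schema; {CustomerID, OrderID} is a candidate key.
Closure of {CustomerID, SupplierID} is {Category, City, CustomerID, OrderID, ProductID, Qty, SupplierID, UnitPrice}, the whole schema; {CustomerID, SupplierID} is a candidate key.
These are minimal and exhaustive — every other superkey contains one of them.

{Category, CustomerID}, {CustomerID, OrderID}, {CustomerID, SupplierID}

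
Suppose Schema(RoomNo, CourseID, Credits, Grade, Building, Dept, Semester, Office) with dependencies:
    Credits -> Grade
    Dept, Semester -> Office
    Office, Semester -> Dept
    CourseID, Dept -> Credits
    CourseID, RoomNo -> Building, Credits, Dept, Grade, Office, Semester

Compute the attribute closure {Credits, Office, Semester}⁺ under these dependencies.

{Credits, Dept, Grade, Office, Semester}

Start with {Credits, Office, Semester}.
Credits -> Grade applies; add {Grade} → now {Credits, Grade, Office, Semester}.
Office, Semester -> Dept applies; add {Dept} → now {Credits, Dept, Grade, Office, Semester}.
No further FD applies.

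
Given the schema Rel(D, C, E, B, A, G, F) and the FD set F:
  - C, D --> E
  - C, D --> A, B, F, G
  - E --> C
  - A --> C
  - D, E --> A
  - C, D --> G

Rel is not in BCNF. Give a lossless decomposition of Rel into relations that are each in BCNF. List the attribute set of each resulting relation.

{A, B, D, E, F, G}; {C, E}

Candidate keys of the original relation: {A, D}, {C, D}, {D, E}.
Within {A, B, C, D, E, F, G}: {E}⁺ ∩ {A, B, C, D, E, F, G} = {C, E}, not the whole set, so E --> C violates BCNF; decompose into {C, E} and {A, B, D, E, F, G}.
{C, E} has no BCNF violation.
{A, B, D, E, F, G} has no BCNF violation.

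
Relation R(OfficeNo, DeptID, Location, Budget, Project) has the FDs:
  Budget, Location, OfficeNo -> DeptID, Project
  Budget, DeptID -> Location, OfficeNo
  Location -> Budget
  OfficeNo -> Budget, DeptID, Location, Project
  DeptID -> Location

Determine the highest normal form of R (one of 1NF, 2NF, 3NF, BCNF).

2NF

Candidate keys: {DeptID}, {OfficeNo}. Prime attributes: {DeptID, OfficeNo}.
Location -> Budget: {Location}⁺ = {Budget, Location}, which is not all of the attributes, so the left side is not a superkey — BCNF is violated.
Because {Budget} is non-prime and the left side of Location -> Budget is not a superkey, the relation is not in 3NF.
With only single-attribute keys there can be no partial dependency, so 2NF holds.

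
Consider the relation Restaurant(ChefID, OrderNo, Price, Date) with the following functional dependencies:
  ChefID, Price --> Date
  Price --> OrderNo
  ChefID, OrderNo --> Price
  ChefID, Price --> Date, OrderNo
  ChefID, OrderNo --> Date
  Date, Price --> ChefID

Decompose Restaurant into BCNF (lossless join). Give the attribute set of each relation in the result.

Candidate keys of the original relation: {ChefID, OrderNo}, {ChefID, Price}, {Date, Price}.
{ChefID, Date, OrderNo, Price}: {Price} determines {OrderNo, Price} here but is not a superkey — split on Price --> OrderNo, giving {OrderNo, Price} and {ChefID, Date, Price}.
{OrderNo, Price} is in BCNF.
{ChefID, Date, Price} is in BCNF.

{ChefID, Date, Price}; {OrderNo, Price}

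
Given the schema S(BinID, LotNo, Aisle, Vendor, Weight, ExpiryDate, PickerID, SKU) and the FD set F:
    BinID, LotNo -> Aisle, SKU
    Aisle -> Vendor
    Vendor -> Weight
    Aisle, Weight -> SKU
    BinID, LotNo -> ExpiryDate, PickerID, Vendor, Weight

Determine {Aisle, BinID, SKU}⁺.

Start with {Aisle, BinID, SKU}.
Aisle -> Vendor applies; add {Vendor} → now {Aisle, BinID, SKU, Vendor}.
Vendor -> Weight applies; add {Weight} → now {Aisle, BinID, SKU, Vendor, Weight}.
No further FD applies.

{Aisle, BinID, SKU, Vendor, Weight}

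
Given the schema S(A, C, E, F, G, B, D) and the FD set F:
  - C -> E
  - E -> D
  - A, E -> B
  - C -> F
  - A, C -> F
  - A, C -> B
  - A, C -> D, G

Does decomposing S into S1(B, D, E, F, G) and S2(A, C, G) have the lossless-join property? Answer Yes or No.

Common attributes: {G}; their closure is {G}.
S1 ⊄ {G} and S2 ⊄ {G}, so the split is lossy.

No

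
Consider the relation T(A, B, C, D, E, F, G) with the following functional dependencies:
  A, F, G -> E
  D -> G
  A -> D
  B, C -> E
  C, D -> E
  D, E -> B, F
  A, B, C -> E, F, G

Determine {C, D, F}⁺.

Start with {C, D, F}.
D -> G applies; add {G} → now {C, D, F, G}.
C, D -> E applies; add {E} → now {C, D, E, F, G}.
D, E -> B, F applies; add {B} → now {B, C, D, E, F, G}.
No further FD applies.

{B, C, D, E, F, G}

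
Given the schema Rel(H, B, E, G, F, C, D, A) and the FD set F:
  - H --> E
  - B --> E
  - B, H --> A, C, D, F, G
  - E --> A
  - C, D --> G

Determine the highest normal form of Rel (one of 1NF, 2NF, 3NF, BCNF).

Candidate key: {B, H}. Prime attributes: {B, H}.
H --> E: {H}⁺ = {A, E, H}, which is not all of the attributes, so the left side is not a superkey — BCNF is violated.
H --> E determines the non-prime attribute {E} from a non-superkey — 3NF is violated.
{B} is a proper subset of the key {B, H}, and {B}⁺ contains the non-prime attributes {A, E} — a partial dependency, so 2NF is violated.

1NF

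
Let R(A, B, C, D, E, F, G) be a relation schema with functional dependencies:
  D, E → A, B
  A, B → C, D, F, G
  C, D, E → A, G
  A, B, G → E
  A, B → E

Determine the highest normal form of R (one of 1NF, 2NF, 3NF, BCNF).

BCNF

Candidate keys: {A, B}, {D, E}. Prime attributes: {A, B, D, E}.
The left-hand side of every FD is a superkey, so BCNF is satisfied.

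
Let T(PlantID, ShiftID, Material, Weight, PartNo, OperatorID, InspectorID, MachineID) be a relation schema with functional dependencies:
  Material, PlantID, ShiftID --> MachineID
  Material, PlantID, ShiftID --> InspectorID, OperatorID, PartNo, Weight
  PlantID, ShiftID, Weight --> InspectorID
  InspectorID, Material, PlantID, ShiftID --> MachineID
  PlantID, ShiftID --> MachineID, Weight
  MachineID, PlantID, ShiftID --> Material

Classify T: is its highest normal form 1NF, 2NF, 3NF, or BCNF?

Candidate key: {PlantID, ShiftID}. Prime attributes: {PlantID, ShiftID}.
The left-hand side of every FD is a superkey, so BCNF is satisfied.

BCNF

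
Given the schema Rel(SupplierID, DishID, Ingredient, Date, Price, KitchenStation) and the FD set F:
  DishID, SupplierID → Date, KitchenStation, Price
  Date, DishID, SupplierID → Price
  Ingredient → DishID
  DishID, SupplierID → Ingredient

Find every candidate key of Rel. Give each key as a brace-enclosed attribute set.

{DishID, SupplierID}, {Ingredient, SupplierID}

Attributes never on any right-hand side: {SupplierID} — every candidate key must contain it.
{DishID, SupplierID}⁺ = {Date, DishID, Ingredient, KitchenStation, Price, SupplierID} — all of the relation — so {DishID, SupplierID} is a candidate key.
{Ingredient, SupplierID}⁺ = {Date, DishID, Ingredient, KitchenStation, Price, SupplierID} — all of the relation — so {Ingredient, SupplierID} is a candidate key.
No proper subset of any of these is a key, and no other minimal superkey exists.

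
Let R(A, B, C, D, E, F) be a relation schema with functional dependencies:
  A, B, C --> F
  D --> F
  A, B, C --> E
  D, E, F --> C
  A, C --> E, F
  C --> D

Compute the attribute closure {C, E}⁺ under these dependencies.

Start with {C, E}.
C --> D applies; add {D} → now {C, D, E}.
D --> F applies; add {F} → now {C, D, E, F}.
No further FD applies.

{C, D, E, F}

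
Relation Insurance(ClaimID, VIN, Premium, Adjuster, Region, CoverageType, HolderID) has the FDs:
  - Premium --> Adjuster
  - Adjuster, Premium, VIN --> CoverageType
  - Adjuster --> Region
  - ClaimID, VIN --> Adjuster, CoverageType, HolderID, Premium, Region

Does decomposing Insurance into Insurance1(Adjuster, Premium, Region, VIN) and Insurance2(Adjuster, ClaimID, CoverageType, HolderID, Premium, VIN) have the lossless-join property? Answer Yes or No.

Yes

Insurance1 ∩ Insurance2 = {Adjuster, Premium, VIN}; its closure under F is {Adjuster, CoverageType, Premium, Region, VIN}.
This includes all of Insurance1, so the common attributes are a superkey of Insurance1 — the join is lossless.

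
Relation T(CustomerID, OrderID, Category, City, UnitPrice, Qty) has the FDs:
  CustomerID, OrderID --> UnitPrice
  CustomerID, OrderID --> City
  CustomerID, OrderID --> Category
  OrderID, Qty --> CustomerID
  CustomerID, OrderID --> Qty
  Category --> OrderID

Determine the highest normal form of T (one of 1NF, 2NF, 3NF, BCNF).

Candidate keys: {Category, CustomerID}, {Category, Qty}, {CustomerID, OrderID}, {OrderID, Qty}. Prime attributes: {Category, CustomerID, OrderID, Qty}.
Category --> OrderID: {Category}⁺ = {Category, OrderID}, which is not all of the attributes, so the left side is not a superkey — BCNF is violated.
Since {OrderID} ⊆ prime attributes and every other non-superkey FD also has a prime right side, the schema is in 3NF.

3NF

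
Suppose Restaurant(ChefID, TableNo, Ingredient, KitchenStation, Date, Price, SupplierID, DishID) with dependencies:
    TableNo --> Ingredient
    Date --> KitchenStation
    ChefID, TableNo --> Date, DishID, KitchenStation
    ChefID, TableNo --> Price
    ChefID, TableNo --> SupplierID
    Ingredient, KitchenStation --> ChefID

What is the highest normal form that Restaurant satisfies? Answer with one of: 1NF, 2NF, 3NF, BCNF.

1NF

Candidate keys: {ChefID, TableNo}, {Date, TableNo}, {KitchenStation, TableNo}. Prime attributes: {ChefID, Date, KitchenStation, TableNo}.
For TableNo --> Ingredient we have {TableNo}⁺ = {Ingredient, TableNo}; {TableNo} is not a superkey, so BCNF fails.
Because {Ingredient} is non-prime and the left side of TableNo --> Ingredient is not a superkey, the relation is not in 3NF.
Since {TableNo} ⊂ {ChefID, TableNo} and {TableNo}⁺ ⊇ {Ingredient} with {Ingredient} non-prime, there is a partial dependency; 2NF fails.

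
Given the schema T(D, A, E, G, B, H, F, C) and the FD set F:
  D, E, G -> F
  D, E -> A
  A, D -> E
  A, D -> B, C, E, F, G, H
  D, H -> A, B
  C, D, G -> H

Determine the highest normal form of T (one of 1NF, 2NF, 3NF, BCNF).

BCNF

Candidate keys: {A, D}, {C, D, G}, {D, E}, {D, H}. Prime attributes: {A, C, D, E, G, H}.
Each dependency's left side is a superkey — BCNF holds.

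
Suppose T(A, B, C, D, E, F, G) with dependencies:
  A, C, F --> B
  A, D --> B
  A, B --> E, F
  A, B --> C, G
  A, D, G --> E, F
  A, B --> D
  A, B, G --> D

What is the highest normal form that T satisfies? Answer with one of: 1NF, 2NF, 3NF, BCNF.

BCNF

Candidate keys: {A, B}, {A, C, F}, {A, D}. Prime attributes: {A, B, C, D, F}.
Every FD has a superkey on the left, so the relation is in BCNF.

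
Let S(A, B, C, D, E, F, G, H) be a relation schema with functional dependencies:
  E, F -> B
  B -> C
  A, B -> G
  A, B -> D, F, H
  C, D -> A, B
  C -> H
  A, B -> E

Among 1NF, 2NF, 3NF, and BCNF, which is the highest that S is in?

1NF

Candidate keys: {A, B}, {A, E, F}, {B, D}, {C, D}, {D, E, F}. Prime attributes: {A, B, C, D, E, F}.
For E, F -> B we have {E, F}⁺ = {B, C, E, F, H}; {E, F} is not a superkey, so BCNF fails.
C -> H determines the non-prime attribute {H} from a non-superkey — 3NF is violated.
The proper key subset {B} of {A, B} determines non-prime {H}, so the relation is not even in 2NF.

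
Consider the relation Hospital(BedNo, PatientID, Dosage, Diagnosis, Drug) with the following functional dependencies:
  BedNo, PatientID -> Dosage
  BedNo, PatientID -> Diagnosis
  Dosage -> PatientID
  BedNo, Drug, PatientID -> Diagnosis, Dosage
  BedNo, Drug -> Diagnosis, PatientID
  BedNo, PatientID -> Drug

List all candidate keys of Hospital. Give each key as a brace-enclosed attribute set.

{BedNo, Dosage}, {BedNo, Drug}, {BedNo, PatientID}

No FD produces {BedNo}, so it must be in every candidate key.
{BedNo, Dosage} is a candidate key since {BedNo, Dosage}⁺ = {BedNo, Diagnosis, Dosage, Drug, PatientID} covers every attribute.
{BedNo, Drug} is a candidate key since {BedNo, Drug}⁺ = {BedNo, Diagnosis, Dosage, Drug, PatientID} covers every attribute.
{BedNo, PatientID} is a candidate key since {BedNo, PatientID}⁺ = {BedNo, Diagnosis, Dosage, Drug, PatientID} covers every attribute.
No proper subset of any of these is a key, and no other minimal superkey exists.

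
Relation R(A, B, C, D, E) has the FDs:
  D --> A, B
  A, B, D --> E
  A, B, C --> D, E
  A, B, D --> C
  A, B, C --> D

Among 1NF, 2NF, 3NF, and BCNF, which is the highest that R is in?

BCNF

Candidate keys: {A, B, C}, {D}. Prime attributes: {A, B, C, D}.
Each dependency's left side is a superkey — BCNF holds.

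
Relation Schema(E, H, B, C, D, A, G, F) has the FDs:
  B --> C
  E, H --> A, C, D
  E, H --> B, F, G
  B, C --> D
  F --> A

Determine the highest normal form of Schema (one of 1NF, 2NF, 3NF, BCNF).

2NF

Candidate key: {E, H}. Prime attributes: {E, H}.
For B --> C we have {B}⁺ = {B, C, D}; {B} is not a superkey, so BCNF fails.
B --> C determines the non-prime attribute {C} from a non-superkey — 3NF is violated.
No proper subset of a key has a non-prime attribute in its closure, so there is no partial dependency; 2NF holds.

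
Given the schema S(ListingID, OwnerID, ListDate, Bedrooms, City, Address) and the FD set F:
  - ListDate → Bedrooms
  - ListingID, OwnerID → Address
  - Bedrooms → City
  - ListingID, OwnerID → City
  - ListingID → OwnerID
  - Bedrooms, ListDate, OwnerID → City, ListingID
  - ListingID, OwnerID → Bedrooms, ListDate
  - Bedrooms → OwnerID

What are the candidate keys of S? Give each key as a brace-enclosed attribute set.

{ListDate}, {ListingID}

{ListDate} is a candidate key since {ListDate}⁺ = {Address, Bedrooms, City, ListDate, ListingID, OwnerID} covers every attribute.
{ListingID} is a candidate key since {ListingID}⁺ = {Address, Bedrooms, City, ListDate, ListingID, OwnerID} covers every attribute.
Any other superkey properly contains one of these, so there are no further candidate keys.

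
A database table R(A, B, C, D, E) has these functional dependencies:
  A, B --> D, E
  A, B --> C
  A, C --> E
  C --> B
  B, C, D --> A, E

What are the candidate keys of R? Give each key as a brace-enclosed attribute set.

{A, B} is a candidate key since {A, B}⁺ = {A, B, C, D, E} covers every attribute.
{A, C} is a candidate key since {A, C}⁺ = {A, B, C, D, E} covers every attribute.
{C, D} is a candidate key since {C, D}⁺ = {A, B, C, D, E} covers every attribute.
No proper subset of any of these is a key, and no other minimal superkey exists.

{A, B}, {A, C}, {C, D}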